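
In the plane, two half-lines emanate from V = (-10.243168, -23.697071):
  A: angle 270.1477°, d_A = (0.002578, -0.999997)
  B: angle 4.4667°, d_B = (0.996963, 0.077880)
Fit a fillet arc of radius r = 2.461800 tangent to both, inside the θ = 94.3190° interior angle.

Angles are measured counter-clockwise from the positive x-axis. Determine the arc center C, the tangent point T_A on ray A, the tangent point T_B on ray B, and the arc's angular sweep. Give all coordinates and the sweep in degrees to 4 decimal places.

center=(-7.7755,-25.9736) T_A=(-10.2373,-25.9799) T_B=(-7.9672,-23.5193) sweep=85.6810

bisector direction at 317.3072° = (0.735000,-0.678067)
center distance |VC| = r/sin(θ/2) = 2.461800/sin(47.1595°) = 3.357384
C = V + |VC|·bis = (-7.7755,-25.9736)
T_A = V + ((C−V)·d_A)·d_A = V + 2.2829·d_A = (-10.2373,-25.9799)
T_B = V + ((C−V)·d_B)·d_B = V + 2.2829·d_B = (-7.9672,-23.5193)
sweep = 180° − θ = 85.6810°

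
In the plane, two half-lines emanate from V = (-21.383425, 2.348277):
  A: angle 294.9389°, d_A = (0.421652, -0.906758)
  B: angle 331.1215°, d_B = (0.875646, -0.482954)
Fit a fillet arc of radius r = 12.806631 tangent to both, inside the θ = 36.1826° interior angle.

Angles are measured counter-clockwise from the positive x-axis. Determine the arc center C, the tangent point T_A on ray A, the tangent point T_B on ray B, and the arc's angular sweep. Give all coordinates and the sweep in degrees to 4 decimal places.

center=(6.7587,-27.7986) T_A=(-4.8538,-33.1985) T_B=(12.9437,-16.5845) sweep=143.8174

bisector direction at 313.0302° = (0.682384,-0.730994)
center distance |VC| = r/sin(θ/2) = 12.806631/sin(18.0913°) = 41.240925
C = V + |VC|·bis = (6.7587,-27.7986)
T_A = V + ((C−V)·d_A)·d_A = V + 39.2021·d_A = (-4.8538,-33.1985)
T_B = V + ((C−V)·d_B)·d_B = V + 39.2021·d_B = (12.9437,-16.5845)
sweep = 180° − θ = 143.8174°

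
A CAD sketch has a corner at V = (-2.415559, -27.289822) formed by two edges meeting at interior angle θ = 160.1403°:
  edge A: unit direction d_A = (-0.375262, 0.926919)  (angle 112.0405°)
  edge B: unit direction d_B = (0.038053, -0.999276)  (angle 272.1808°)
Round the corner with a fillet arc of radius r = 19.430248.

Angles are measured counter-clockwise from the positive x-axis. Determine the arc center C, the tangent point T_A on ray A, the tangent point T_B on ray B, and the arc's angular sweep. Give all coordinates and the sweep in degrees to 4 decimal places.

center=(-21.7023,-31.4283) T_A=(-3.6920,-24.1369) T_B=(-2.2861,-30.6889) sweep=19.8597

bisector direction at 192.1106° = (-0.977744,-0.209800)
center distance |VC| = r/sin(θ/2) = 19.430248/sin(80.0701°) = 19.725747
C = V + |VC|·bis = (-21.7023,-31.4283)
T_A = V + ((C−V)·d_A)·d_A = V + 3.4016·d_A = (-3.6920,-24.1369)
T_B = V + ((C−V)·d_B)·d_B = V + 3.4016·d_B = (-2.2861,-30.6889)
sweep = 180° − θ = 19.8597°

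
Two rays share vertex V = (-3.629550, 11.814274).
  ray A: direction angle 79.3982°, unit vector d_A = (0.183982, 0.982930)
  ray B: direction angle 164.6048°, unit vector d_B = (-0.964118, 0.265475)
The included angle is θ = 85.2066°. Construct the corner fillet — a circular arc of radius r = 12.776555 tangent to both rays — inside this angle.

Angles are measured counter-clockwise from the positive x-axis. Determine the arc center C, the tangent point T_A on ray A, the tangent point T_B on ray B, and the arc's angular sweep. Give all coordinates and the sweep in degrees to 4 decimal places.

bisector direction at 122.0015° = (-0.529941,0.848034)
center distance |VC| = r/sin(θ/2) = 12.776555/sin(42.6033°) = 18.874588
C = V + |VC|·bis = (-13.6320,27.8206)
T_A = V + ((C−V)·d_A)·d_A = V + 13.8928·d_A = (-1.0735,25.4699)
T_B = V + ((C−V)·d_B)·d_B = V + 13.8928·d_B = (-17.0238,15.5025)
sweep = 180° − θ = 94.7934°

center=(-13.6320,27.8206) T_A=(-1.0735,25.4699) T_B=(-17.0238,15.5025) sweep=94.7934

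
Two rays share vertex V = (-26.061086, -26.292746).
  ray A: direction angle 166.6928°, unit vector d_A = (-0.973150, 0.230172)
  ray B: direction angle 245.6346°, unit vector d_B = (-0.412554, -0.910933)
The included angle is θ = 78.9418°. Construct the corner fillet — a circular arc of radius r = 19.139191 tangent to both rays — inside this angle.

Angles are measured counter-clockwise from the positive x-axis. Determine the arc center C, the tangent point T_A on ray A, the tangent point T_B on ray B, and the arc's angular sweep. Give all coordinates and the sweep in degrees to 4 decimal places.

center=(-53.0841,-39.5685) T_A=(-48.6788,-20.9431) T_B=(-35.6496,-47.4644) sweep=101.0582

bisector direction at 206.1637° = (-0.897538,-0.440937)
center distance |VC| = r/sin(θ/2) = 19.139191/sin(39.4709°) = 30.107921
C = V + |VC|·bis = (-53.0841,-39.5685)
T_A = V + ((C−V)·d_A)·d_A = V + 23.2417·d_A = (-48.6788,-20.9431)
T_B = V + ((C−V)·d_B)·d_B = V + 23.2417·d_B = (-35.6496,-47.4644)
sweep = 180° − θ = 101.0582°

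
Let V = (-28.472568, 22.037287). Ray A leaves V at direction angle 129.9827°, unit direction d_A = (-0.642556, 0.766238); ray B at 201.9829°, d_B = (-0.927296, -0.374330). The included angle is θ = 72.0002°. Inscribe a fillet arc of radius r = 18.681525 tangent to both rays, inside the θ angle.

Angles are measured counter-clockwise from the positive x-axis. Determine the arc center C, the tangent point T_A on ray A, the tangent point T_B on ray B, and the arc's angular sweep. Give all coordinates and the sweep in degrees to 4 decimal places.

bisector direction at 165.9828° = (-0.970223,0.242213)
center distance |VC| = r/sin(θ/2) = 18.681525/sin(36.0001°) = 31.782832
C = V + |VC|·bis = (-59.3090,29.7355)
T_A = V + ((C−V)·d_A)·d_A = V + 25.7128·d_A = (-44.9945,41.7394)
T_B = V + ((C−V)·d_B)·d_B = V + 25.7128·d_B = (-52.3160,12.4122)
sweep = 180° − θ = 107.9998°

center=(-59.3090,29.7355) T_A=(-44.9945,41.7394) T_B=(-52.3160,12.4122) sweep=107.9998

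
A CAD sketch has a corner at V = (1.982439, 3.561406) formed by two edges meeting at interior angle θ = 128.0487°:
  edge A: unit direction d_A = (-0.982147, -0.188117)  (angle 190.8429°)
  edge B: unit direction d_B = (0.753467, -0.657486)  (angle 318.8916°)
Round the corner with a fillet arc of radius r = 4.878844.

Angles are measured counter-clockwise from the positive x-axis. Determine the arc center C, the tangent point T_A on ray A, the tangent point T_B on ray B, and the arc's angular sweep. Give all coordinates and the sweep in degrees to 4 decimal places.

bisector direction at 254.8672° = (-0.261056,-0.965324)
center distance |VC| = r/sin(θ/2) = 4.878844/sin(64.0243°) = 5.427087
C = V + |VC|·bis = (0.5657,-1.6775)
T_A = V + ((C−V)·d_A)·d_A = V + 2.3770·d_A = (-0.3521,3.1143)
T_B = V + ((C−V)·d_B)·d_B = V + 2.3770·d_B = (3.7734,1.9986)
sweep = 180° − θ = 51.9513°

center=(0.5657,-1.6775) T_A=(-0.3521,3.1143) T_B=(3.7734,1.9986) sweep=51.9513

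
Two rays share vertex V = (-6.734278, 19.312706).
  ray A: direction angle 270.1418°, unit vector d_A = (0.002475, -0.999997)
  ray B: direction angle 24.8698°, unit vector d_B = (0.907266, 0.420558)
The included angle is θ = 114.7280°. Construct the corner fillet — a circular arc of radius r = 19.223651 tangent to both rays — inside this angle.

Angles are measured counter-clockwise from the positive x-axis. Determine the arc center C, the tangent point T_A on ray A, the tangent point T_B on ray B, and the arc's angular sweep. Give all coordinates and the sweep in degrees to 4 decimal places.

bisector direction at 327.5058° = (0.843446,-0.537214)
center distance |VC| = r/sin(θ/2) = 19.223651/sin(57.3640°) = 22.827857
C = V + |VC|·bis = (12.5198,7.0493)
T_A = V + ((C−V)·d_A)·d_A = V + 12.3111·d_A = (-6.7038,7.0017)
T_B = V + ((C−V)·d_B)·d_B = V + 12.3111·d_B = (4.4351,24.4902)
sweep = 180° − θ = 65.2720°

center=(12.5198,7.0493) T_A=(-6.7038,7.0017) T_B=(4.4351,24.4902) sweep=65.2720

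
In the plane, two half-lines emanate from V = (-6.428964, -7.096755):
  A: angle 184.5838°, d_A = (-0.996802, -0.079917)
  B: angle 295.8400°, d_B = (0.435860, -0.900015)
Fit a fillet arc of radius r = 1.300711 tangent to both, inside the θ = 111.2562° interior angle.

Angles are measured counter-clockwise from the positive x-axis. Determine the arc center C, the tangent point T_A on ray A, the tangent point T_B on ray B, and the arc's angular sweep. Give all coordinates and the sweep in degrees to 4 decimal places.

center=(-7.2118,-8.4644) T_A=(-7.3158,-7.1679) T_B=(-6.0412,-7.8975) sweep=68.7438

bisector direction at 240.2119° = (-0.496794,-0.867869)
center distance |VC| = r/sin(θ/2) = 1.300711/sin(55.6281°) = 1.575874
C = V + |VC|·bis = (-7.2118,-8.4644)
T_A = V + ((C−V)·d_A)·d_A = V + 0.8897·d_A = (-7.3158,-7.1679)
T_B = V + ((C−V)·d_B)·d_B = V + 0.8897·d_B = (-6.0412,-7.8975)
sweep = 180° − θ = 68.7438°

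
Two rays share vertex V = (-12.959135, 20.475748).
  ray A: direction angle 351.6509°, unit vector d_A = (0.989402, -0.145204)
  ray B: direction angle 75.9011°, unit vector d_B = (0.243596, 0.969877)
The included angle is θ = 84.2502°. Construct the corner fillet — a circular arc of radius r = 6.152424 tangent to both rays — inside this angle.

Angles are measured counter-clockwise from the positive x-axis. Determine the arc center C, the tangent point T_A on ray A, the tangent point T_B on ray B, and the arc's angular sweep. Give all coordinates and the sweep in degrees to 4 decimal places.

center=(-5.3348,25.5751) T_A=(-6.2282,19.4879) T_B=(-11.3019,27.0738) sweep=95.7498

bisector direction at 33.7760° = (0.831217,0.555947)
center distance |VC| = r/sin(θ/2) = 6.152424/sin(42.1251°) = 9.172433
C = V + |VC|·bis = (-5.3348,25.5751)
T_A = V + ((C−V)·d_A)·d_A = V + 6.8030·d_A = (-6.2282,19.4879)
T_B = V + ((C−V)·d_B)·d_B = V + 6.8030·d_B = (-11.3019,27.0738)
sweep = 180° − θ = 95.7498°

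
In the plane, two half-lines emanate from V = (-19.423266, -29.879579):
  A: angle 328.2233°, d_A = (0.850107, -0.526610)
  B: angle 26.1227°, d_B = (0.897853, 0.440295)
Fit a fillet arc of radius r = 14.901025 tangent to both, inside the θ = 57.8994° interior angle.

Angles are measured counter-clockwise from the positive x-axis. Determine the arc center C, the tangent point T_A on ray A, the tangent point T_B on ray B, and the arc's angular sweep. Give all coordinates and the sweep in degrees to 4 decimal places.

bisector direction at 357.1730° = (0.998783,-0.049320)
center distance |VC| = r/sin(θ/2) = 14.901025/sin(28.9497°) = 30.784596
C = V + |VC|·bis = (11.3239,-31.3979)
T_A = V + ((C−V)·d_A)·d_A = V + 26.9379·d_A = (3.4768,-44.0654)
T_B = V + ((C−V)·d_B)·d_B = V + 26.9379·d_B = (4.7630,-18.0190)
sweep = 180° − θ = 122.1006°

center=(11.3239,-31.3979) T_A=(3.4768,-44.0654) T_B=(4.7630,-18.0190) sweep=122.1006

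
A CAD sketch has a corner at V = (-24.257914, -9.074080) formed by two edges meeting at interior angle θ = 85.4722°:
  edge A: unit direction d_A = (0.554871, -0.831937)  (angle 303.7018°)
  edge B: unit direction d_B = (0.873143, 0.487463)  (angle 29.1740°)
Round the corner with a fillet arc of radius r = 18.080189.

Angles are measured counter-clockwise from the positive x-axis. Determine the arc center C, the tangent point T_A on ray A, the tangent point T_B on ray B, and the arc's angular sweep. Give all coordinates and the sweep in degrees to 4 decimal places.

center=(1.6417,-15.3217) T_A=(-13.3999,-25.3539) T_B=(-7.1718,0.4649) sweep=94.5278

bisector direction at 346.4379° = (0.972116,-0.234499)
center distance |VC| = r/sin(θ/2) = 18.080189/sin(42.7361°) = 26.642481
C = V + |VC|·bis = (1.6417,-15.3217)
T_A = V + ((C−V)·d_A)·d_A = V + 19.5686·d_A = (-13.3999,-25.3539)
T_B = V + ((C−V)·d_B)·d_B = V + 19.5686·d_B = (-7.1718,0.4649)
sweep = 180° − θ = 94.5278°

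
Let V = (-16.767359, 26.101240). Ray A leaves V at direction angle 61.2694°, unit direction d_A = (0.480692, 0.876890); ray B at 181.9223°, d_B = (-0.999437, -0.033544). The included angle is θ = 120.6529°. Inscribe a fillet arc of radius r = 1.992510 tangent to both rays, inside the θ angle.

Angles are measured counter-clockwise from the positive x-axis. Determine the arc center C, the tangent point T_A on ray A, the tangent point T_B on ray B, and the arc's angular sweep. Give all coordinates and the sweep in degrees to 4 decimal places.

center=(-17.9688,28.0545) T_A=(-16.2216,27.0968) T_B=(-17.9020,26.0632) sweep=59.3471

bisector direction at 121.5958° = (-0.523924,0.851765)
center distance |VC| = r/sin(θ/2) = 1.992510/sin(60.3265°) = 2.293246
C = V + |VC|·bis = (-17.9688,28.0545)
T_A = V + ((C−V)·d_A)·d_A = V + 1.1353·d_A = (-16.2216,27.0968)
T_B = V + ((C−V)·d_B)·d_B = V + 1.1353·d_B = (-17.9020,26.0632)
sweep = 180° − θ = 59.3471°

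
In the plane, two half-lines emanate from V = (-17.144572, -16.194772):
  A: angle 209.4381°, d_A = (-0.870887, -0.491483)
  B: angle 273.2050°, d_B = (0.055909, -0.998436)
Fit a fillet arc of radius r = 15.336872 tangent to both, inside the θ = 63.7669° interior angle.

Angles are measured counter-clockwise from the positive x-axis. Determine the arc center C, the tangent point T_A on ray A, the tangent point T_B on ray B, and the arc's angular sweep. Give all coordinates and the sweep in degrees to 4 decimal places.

center=(-31.0790,-41.6693) T_A=(-38.6168,-28.3126) T_B=(-15.7661,-40.8118) sweep=116.2331

bisector direction at 241.3215° = (-0.479894,-0.877327)
center distance |VC| = r/sin(θ/2) = 15.336872/sin(31.8834°) = 29.036488
C = V + |VC|·bis = (-31.0790,-41.6693)
T_A = V + ((C−V)·d_A)·d_A = V + 24.6556·d_A = (-38.6168,-28.3126)
T_B = V + ((C−V)·d_B)·d_B = V + 24.6556·d_B = (-15.7661,-40.8118)
sweep = 180° − θ = 116.2331°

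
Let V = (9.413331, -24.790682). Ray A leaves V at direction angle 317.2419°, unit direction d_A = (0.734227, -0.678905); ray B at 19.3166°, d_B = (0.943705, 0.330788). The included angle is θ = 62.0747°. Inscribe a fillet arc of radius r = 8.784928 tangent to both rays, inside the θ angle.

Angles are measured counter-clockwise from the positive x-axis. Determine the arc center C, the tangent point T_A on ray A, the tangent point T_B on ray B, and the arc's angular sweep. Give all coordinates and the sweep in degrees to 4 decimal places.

center=(26.0964,-28.2519) T_A=(20.1323,-34.7020) T_B=(23.1905,-19.9615) sweep=117.9253

bisector direction at 348.2792° = (0.979149,-0.203142)
center distance |VC| = r/sin(θ/2) = 8.784928/sin(31.0373°) = 17.038370
C = V + |VC|·bis = (26.0964,-28.2519)
T_A = V + ((C−V)·d_A)·d_A = V + 14.5990·d_A = (20.1323,-34.7020)
T_B = V + ((C−V)·d_B)·d_B = V + 14.5990·d_B = (23.1905,-19.9615)
sweep = 180° − θ = 117.9253°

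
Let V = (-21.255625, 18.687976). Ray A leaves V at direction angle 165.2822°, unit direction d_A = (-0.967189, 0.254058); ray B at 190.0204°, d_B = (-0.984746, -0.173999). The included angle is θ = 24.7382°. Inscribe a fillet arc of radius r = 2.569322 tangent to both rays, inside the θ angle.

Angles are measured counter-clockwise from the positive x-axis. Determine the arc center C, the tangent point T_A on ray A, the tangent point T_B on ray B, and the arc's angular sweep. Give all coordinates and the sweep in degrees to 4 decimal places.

bisector direction at 177.6513° = (-0.999160,0.040981)
center distance |VC| = r/sin(θ/2) = 2.569322/sin(12.3691°) = 11.994487
C = V + |VC|·bis = (-33.2400,19.1795)
T_A = V + ((C−V)·d_A)·d_A = V + 11.7161·d_A = (-32.5873,21.6645)
T_B = V + ((C−V)·d_B)·d_B = V + 11.7161·d_B = (-32.7930,16.6494)
sweep = 180° − θ = 155.2618°

center=(-33.2400,19.1795) T_A=(-32.5873,21.6645) T_B=(-32.7930,16.6494) sweep=155.2618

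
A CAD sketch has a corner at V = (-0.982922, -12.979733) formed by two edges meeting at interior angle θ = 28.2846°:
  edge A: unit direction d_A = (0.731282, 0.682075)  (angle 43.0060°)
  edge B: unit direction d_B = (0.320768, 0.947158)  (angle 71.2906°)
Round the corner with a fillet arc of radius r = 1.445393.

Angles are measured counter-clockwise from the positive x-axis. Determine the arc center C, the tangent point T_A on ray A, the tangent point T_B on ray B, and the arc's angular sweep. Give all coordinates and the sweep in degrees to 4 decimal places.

center=(2.2262,-8.0101) T_A=(3.2120,-9.0671) T_B=(0.8571,-7.5464) sweep=151.7154

bisector direction at 57.1483° = (0.542466,0.840077)
center distance |VC| = r/sin(θ/2) = 1.445393/sin(14.1423°) = 5.915717
C = V + |VC|·bis = (2.2262,-8.0101)
T_A = V + ((C−V)·d_A)·d_A = V + 5.7364·d_A = (3.2120,-9.0671)
T_B = V + ((C−V)·d_B)·d_B = V + 5.7364·d_B = (0.8571,-7.5464)
sweep = 180° − θ = 151.7154°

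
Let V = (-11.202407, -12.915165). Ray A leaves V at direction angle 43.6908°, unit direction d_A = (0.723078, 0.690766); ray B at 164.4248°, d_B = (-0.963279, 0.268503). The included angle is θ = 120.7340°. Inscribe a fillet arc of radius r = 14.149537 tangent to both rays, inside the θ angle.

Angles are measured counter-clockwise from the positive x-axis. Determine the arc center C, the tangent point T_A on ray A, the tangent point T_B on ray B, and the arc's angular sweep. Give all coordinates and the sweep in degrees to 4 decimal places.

bisector direction at 104.0578° = (-0.242901,0.970051)
center distance |VC| = r/sin(θ/2) = 14.149537/sin(60.3670°) = 16.278612
C = V + |VC|·bis = (-15.1565,2.8759)
T_A = V + ((C−V)·d_A)·d_A = V + 8.0488·d_A = (-5.3825,-7.3553)
T_B = V + ((C−V)·d_B)·d_B = V + 8.0488·d_B = (-18.9557,-10.7540)
sweep = 180° − θ = 59.2660°

center=(-15.1565,2.8759) T_A=(-5.3825,-7.3553) T_B=(-18.9557,-10.7540) sweep=59.2660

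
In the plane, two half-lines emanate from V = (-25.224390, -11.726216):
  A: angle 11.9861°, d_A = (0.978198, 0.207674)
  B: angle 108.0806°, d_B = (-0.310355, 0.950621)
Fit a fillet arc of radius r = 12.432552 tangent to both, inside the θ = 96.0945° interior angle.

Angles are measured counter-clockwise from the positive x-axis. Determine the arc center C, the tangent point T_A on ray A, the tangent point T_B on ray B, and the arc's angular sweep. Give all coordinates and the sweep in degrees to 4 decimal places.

center=(-16.8742,2.7562) T_A=(-14.2923,-9.4053) T_B=(-28.6928,-1.1023) sweep=83.9055

bisector direction at 60.0333° = (0.499496,0.866316)
center distance |VC| = r/sin(θ/2) = 12.432552/sin(48.0472°) = 16.717241
C = V + |VC|·bis = (-16.8742,2.7562)
T_A = V + ((C−V)·d_A)·d_A = V + 11.1758·d_A = (-14.2923,-9.4053)
T_B = V + ((C−V)·d_B)·d_B = V + 11.1758·d_B = (-28.6928,-1.1023)
sweep = 180° − θ = 83.9055°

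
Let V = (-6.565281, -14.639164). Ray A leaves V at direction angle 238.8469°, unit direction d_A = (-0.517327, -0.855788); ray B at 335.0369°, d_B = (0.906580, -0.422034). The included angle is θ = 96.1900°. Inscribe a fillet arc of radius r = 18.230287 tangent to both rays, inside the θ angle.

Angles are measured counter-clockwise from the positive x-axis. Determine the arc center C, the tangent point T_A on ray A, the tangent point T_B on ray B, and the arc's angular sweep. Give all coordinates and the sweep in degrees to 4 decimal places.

bisector direction at 286.9419° = (0.291402,-0.956601)
center distance |VC| = r/sin(θ/2) = 18.230287/sin(48.0950°) = 24.494736
C = V + |VC|·bis = (0.5725,-38.0708)
T_A = V + ((C−V)·d_A)·d_A = V + 16.3600·d_A = (-15.0287,-28.6398)
T_B = V + ((C−V)·d_B)·d_B = V + 16.3600·d_B = (8.2663,-21.5436)
sweep = 180° − θ = 83.8100°

center=(0.5725,-38.0708) T_A=(-15.0287,-28.6398) T_B=(8.2663,-21.5436) sweep=83.8100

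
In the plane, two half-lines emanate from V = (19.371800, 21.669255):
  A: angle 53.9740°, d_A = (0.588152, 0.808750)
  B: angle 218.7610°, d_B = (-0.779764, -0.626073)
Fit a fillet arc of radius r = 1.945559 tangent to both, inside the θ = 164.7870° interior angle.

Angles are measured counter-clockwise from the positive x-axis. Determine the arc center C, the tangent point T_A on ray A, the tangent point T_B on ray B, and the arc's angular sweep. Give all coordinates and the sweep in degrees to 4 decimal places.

bisector direction at 136.3675° = (-0.723781,0.690030)
center distance |VC| = r/sin(θ/2) = 1.945559/sin(82.3935°) = 1.962831
C = V + |VC|·bis = (17.9511,23.0237)
T_A = V + ((C−V)·d_A)·d_A = V + 0.2598·d_A = (19.5246,21.8794)
T_B = V + ((C−V)·d_B)·d_B = V + 0.2598·d_B = (19.1692,21.5066)
sweep = 180° − θ = 15.2130°

center=(17.9511,23.0237) T_A=(19.5246,21.8794) T_B=(19.1692,21.5066) sweep=15.2130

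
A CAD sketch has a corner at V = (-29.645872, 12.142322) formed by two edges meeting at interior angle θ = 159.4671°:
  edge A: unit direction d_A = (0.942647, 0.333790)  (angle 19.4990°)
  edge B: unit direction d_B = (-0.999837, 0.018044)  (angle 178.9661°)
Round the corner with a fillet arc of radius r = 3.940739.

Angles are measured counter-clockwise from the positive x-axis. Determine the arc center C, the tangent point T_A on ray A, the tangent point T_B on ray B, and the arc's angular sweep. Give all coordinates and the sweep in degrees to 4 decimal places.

bisector direction at 99.2325° = (-0.160442,0.987045)
center distance |VC| = r/sin(θ/2) = 3.940739/sin(79.7335°) = 4.004859
C = V + |VC|·bis = (-30.2884,16.0953)
T_A = V + ((C−V)·d_A)·d_A = V + 0.7138·d_A = (-28.9730,12.3806)
T_B = V + ((C−V)·d_B)·d_B = V + 0.7138·d_B = (-30.3595,12.1552)
sweep = 180° − θ = 20.5329°

center=(-30.2884,16.0953) T_A=(-28.9730,12.3806) T_B=(-30.3595,12.1552) sweep=20.5329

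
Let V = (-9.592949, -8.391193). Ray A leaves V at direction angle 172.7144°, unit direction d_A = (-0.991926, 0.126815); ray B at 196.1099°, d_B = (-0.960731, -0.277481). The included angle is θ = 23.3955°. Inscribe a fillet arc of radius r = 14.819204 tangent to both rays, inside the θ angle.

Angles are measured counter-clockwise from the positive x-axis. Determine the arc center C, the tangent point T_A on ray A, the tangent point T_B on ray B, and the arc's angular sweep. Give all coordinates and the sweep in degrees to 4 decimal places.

bisector direction at 184.4121° = (-0.997036,-0.076930)
center distance |VC| = r/sin(θ/2) = 14.819204/sin(11.6977°) = 73.091436
C = V + |VC|·bis = (-82.4678,-14.0142)
T_A = V + ((C−V)·d_A)·d_A = V + 71.5734·d_A = (-80.5885,0.6854)
T_B = V + ((C−V)·d_B)·d_B = V + 71.5734·d_B = (-78.3557,-28.2514)
sweep = 180° − θ = 156.6045°

center=(-82.4678,-14.0142) T_A=(-80.5885,0.6854) T_B=(-78.3557,-28.2514) sweep=156.6045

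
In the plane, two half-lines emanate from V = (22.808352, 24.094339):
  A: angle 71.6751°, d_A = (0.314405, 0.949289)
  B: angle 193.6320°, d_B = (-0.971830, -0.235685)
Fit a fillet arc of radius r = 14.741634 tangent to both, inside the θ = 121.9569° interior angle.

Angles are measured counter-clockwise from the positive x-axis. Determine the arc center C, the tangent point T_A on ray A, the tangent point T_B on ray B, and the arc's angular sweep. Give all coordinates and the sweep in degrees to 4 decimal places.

bisector direction at 132.6535° = (-0.677564,0.735464)
center distance |VC| = r/sin(θ/2) = 14.741634/sin(60.9785°) = 16.858423
C = V + |VC|·bis = (11.3857,36.4931)
T_A = V + ((C−V)·d_A)·d_A = V + 8.1787·d_A = (25.3798,31.8583)
T_B = V + ((C−V)·d_B)·d_B = V + 8.1787·d_B = (14.8601,22.1667)
sweep = 180° − θ = 58.0431°

center=(11.3857,36.4931) T_A=(25.3798,31.8583) T_B=(14.8601,22.1667) sweep=58.0431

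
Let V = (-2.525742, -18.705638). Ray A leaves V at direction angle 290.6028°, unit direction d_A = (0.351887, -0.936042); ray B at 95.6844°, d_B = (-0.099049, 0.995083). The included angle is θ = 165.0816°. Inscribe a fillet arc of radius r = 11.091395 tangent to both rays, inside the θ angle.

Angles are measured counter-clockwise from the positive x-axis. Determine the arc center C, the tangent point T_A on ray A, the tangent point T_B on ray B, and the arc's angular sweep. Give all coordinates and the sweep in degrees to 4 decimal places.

bisector direction at 13.1436° = (0.973803,0.227392)
center distance |VC| = r/sin(θ/2) = 11.091395/sin(82.5408°) = 11.186056
C = V + |VC|·bis = (8.3673,-16.1620)
T_A = V + ((C−V)·d_A)·d_A = V + 1.4522·d_A = (-2.0147,-20.0649)
T_B = V + ((C−V)·d_B)·d_B = V + 1.4522·d_B = (-2.6696,-17.2606)
sweep = 180° − θ = 14.9184°

center=(8.3673,-16.1620) T_A=(-2.0147,-20.0649) T_B=(-2.6696,-17.2606) sweep=14.9184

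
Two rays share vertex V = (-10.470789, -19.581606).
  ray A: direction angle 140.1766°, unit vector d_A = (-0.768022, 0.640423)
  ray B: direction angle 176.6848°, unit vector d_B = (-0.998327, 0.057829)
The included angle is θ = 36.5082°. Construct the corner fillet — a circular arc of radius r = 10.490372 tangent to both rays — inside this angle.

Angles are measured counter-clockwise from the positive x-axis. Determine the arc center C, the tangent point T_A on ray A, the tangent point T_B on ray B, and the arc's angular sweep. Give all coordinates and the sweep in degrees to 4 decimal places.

center=(-41.6163,-7.2695) T_A=(-34.8980,0.7873) T_B=(-42.2230,-17.7423) sweep=143.4918

bisector direction at 158.4307° = (-0.929974,0.367626)
center distance |VC| = r/sin(θ/2) = 10.490372/sin(18.2541°) = 33.490767
C = V + |VC|·bis = (-41.6163,-7.2695)
T_A = V + ((C−V)·d_A)·d_A = V + 31.8054·d_A = (-34.8980,0.7873)
T_B = V + ((C−V)·d_B)·d_B = V + 31.8054·d_B = (-42.2230,-17.7423)
sweep = 180° − θ = 143.4918°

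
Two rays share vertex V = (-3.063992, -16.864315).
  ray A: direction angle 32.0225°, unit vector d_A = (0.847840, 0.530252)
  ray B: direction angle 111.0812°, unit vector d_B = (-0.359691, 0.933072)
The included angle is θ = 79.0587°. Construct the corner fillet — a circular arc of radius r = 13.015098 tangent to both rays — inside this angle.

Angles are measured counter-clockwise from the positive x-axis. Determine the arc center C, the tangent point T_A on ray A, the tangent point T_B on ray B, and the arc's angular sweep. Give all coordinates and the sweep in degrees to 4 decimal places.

center=(3.4069,2.5336) T_A=(10.3082,-8.5011) T_B=(-8.7371,-2.1478) sweep=100.9413

bisector direction at 71.5519° = (0.316446,0.948610)
center distance |VC| = r/sin(θ/2) = 13.015098/sin(39.5294°) = 20.448770
C = V + |VC|·bis = (3.4069,2.5336)
T_A = V + ((C−V)·d_A)·d_A = V + 15.7721·d_A = (10.3082,-8.5011)
T_B = V + ((C−V)·d_B)·d_B = V + 15.7721·d_B = (-8.7371,-2.1478)
sweep = 180° − θ = 100.9413°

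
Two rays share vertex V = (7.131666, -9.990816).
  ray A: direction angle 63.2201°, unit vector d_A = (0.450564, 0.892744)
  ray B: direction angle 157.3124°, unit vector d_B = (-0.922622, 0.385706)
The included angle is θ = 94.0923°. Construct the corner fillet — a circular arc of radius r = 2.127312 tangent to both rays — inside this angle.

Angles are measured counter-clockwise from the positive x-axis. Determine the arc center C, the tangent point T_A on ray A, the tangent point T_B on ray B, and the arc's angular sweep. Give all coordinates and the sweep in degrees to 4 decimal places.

bisector direction at 110.2662° = (-0.346383,0.938093)
center distance |VC| = r/sin(θ/2) = 2.127312/sin(47.0461°) = 2.906550
C = V + |VC|·bis = (6.1249,-7.2642)
T_A = V + ((C−V)·d_A)·d_A = V + 1.9805·d_A = (8.0240,-8.2227)
T_B = V + ((C−V)·d_B)·d_B = V + 1.9805·d_B = (5.3044,-9.2269)
sweep = 180° − θ = 85.9077°

center=(6.1249,-7.2642) T_A=(8.0240,-8.2227) T_B=(5.3044,-9.2269) sweep=85.9077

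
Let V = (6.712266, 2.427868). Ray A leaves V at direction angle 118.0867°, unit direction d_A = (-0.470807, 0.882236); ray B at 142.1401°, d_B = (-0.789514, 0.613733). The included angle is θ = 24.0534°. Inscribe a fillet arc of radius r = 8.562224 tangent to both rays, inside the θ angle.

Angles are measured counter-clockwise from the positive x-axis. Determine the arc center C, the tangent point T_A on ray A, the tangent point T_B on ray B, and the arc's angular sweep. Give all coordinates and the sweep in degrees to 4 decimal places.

center=(-19.7634,33.8538) T_A=(-12.2095,37.8849) T_B=(-25.0183,27.0938) sweep=155.9466

bisector direction at 130.1134° = (-0.644303,0.764771)
center distance |VC| = r/sin(θ/2) = 8.562224/sin(12.0267°) = 41.091939
C = V + |VC|·bis = (-19.7634,33.8538)
T_A = V + ((C−V)·d_A)·d_A = V + 40.1900·d_A = (-12.2095,37.8849)
T_B = V + ((C−V)·d_B)·d_B = V + 40.1900·d_B = (-25.0183,27.0938)
sweep = 180° − θ = 155.9466°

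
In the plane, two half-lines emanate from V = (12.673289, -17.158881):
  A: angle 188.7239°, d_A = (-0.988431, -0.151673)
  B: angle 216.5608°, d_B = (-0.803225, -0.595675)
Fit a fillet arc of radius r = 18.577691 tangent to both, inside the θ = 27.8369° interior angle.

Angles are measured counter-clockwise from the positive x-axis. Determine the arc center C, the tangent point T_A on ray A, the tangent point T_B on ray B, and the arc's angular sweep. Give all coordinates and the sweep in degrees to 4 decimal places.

center=(-58.6071,-46.8919) T_A=(-61.4249,-28.5291) T_B=(-47.5408,-61.8140) sweep=152.1631

bisector direction at 202.6423° = (-0.922926,-0.384978)
center distance |VC| = r/sin(θ/2) = 18.577691/sin(13.9184°) = 77.233074
C = V + |VC|·bis = (-58.6071,-46.8919)
T_A = V + ((C−V)·d_A)·d_A = V + 74.9654·d_A = (-61.4249,-28.5291)
T_B = V + ((C−V)·d_B)·d_B = V + 74.9654·d_B = (-47.5408,-61.8140)
sweep = 180° − θ = 152.1631°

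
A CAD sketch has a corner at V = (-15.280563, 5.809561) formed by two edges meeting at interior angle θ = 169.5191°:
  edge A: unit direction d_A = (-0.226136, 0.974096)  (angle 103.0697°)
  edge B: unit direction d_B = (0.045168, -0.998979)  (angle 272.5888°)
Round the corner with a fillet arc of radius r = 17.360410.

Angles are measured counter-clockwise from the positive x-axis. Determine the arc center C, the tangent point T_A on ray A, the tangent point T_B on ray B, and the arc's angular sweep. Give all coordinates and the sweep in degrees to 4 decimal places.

bisector direction at 187.8293° = (-0.990678,-0.136221)
center distance |VC| = r/sin(θ/2) = 17.360410/sin(84.7596°) = 17.433278
C = V + |VC|·bis = (-32.5513,3.4348)
T_A = V + ((C−V)·d_A)·d_A = V + 1.5923·d_A = (-15.6406,7.3606)
T_B = V + ((C−V)·d_B)·d_B = V + 1.5923·d_B = (-15.2086,4.2189)
sweep = 180° − θ = 10.4809°

center=(-32.5513,3.4348) T_A=(-15.6406,7.3606) T_B=(-15.2086,4.2189) sweep=10.4809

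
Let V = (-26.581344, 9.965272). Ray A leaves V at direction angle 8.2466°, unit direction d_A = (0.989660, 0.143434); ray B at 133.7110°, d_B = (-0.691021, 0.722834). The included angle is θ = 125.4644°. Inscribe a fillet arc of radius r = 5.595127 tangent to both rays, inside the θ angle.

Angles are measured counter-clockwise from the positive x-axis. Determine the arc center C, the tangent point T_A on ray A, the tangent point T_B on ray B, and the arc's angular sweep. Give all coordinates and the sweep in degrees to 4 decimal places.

center=(-24.5298,15.9162) T_A=(-23.7273,10.3789) T_B=(-28.5742,12.0498) sweep=54.5356

bisector direction at 70.9788° = (0.325918,0.945398)
center distance |VC| = r/sin(θ/2) = 5.595127/sin(62.7322°) = 6.294617
C = V + |VC|·bis = (-24.5298,15.9162)
T_A = V + ((C−V)·d_A)·d_A = V + 2.8839·d_A = (-23.7273,10.3789)
T_B = V + ((C−V)·d_B)·d_B = V + 2.8839·d_B = (-28.5742,12.0498)
sweep = 180° − θ = 54.5356°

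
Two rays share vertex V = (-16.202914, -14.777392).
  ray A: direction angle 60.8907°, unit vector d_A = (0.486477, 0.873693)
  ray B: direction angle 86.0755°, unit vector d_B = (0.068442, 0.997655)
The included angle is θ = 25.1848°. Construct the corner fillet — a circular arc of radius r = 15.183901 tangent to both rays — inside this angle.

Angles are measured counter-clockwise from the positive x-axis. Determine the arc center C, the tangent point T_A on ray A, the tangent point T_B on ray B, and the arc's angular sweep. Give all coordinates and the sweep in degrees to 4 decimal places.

bisector direction at 73.4831° = (0.284298,0.958736)
center distance |VC| = r/sin(θ/2) = 15.183901/sin(12.5924°) = 69.646517
C = V + |VC|·bis = (3.5975,51.9952)
T_A = V + ((C−V)·d_A)·d_A = V + 67.9712·d_A = (16.8635,44.6086)
T_B = V + ((C−V)·d_B)·d_B = V + 67.9712·d_B = (-11.5508,53.0344)
sweep = 180° − θ = 154.8152°

center=(3.5975,51.9952) T_A=(16.8635,44.6086) T_B=(-11.5508,53.0344) sweep=154.8152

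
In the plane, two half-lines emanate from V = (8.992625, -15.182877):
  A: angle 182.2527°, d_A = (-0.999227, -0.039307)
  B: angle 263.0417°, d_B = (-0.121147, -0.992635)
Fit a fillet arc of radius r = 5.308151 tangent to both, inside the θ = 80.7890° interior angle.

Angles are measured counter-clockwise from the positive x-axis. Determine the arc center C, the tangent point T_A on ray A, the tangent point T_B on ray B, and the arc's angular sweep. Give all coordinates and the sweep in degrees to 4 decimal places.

bisector direction at 222.6472° = (-0.735539,-0.677482)
center distance |VC| = r/sin(θ/2) = 5.308151/sin(40.3945°) = 8.191000
C = V + |VC|·bis = (2.9678,-20.7321)
T_A = V + ((C−V)·d_A)·d_A = V + 6.2383·d_A = (2.7592,-15.4281)
T_B = V + ((C−V)·d_B)·d_B = V + 6.2383·d_B = (8.2369,-21.3752)
sweep = 180° − θ = 99.2110°

center=(2.9678,-20.7321) T_A=(2.7592,-15.4281) T_B=(8.2369,-21.3752) sweep=99.2110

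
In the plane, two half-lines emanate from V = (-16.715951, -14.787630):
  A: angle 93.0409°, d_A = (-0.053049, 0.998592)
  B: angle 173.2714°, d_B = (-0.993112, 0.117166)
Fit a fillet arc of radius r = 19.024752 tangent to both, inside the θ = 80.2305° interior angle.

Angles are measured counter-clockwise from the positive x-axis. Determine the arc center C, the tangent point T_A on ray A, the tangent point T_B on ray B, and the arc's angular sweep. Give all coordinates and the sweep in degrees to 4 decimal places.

bisector direction at 133.1561° = (-0.683989,0.729492)
center distance |VC| = r/sin(θ/2) = 19.024752/sin(40.1153°) = 29.526539
C = V + |VC|·bis = (-36.9118,6.7518)
T_A = V + ((C−V)·d_A)·d_A = V + 22.5804·d_A = (-17.9138,7.7610)
T_B = V + ((C−V)·d_B)·d_B = V + 22.5804·d_B = (-39.1408,-12.1420)
sweep = 180° − θ = 99.7695°

center=(-36.9118,6.7518) T_A=(-17.9138,7.7610) T_B=(-39.1408,-12.1420) sweep=99.7695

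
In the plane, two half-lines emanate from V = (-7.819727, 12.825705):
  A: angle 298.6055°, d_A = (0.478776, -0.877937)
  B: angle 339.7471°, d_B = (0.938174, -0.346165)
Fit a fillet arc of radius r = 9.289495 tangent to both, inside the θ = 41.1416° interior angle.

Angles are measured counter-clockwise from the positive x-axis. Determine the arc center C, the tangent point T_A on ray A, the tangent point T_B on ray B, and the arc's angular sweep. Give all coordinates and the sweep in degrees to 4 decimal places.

bisector direction at 319.1763° = (0.756725,-0.653734)
center distance |VC| = r/sin(θ/2) = 9.289495/sin(20.5708°) = 26.438339
C = V + |VC|·bis = (12.1868,-4.4579)
T_A = V + ((C−V)·d_A)·d_A = V + 24.7526·d_A = (4.0312,-8.9055)
T_B = V + ((C−V)·d_B)·d_B = V + 24.7526·d_B = (15.4025,4.2572)
sweep = 180° − θ = 138.8584°

center=(12.1868,-4.4579) T_A=(4.0312,-8.9055) T_B=(15.4025,4.2572) sweep=138.8584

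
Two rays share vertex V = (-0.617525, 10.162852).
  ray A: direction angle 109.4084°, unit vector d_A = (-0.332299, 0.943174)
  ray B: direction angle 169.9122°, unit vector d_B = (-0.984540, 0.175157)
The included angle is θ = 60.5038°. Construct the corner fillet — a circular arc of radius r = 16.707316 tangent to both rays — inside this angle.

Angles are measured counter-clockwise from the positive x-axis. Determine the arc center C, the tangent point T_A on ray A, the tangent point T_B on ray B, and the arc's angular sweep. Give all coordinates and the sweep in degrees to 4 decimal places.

center=(-25.8946,31.6295) T_A=(-10.1367,37.1813) T_B=(-28.8210,15.1805) sweep=119.4962

bisector direction at 139.6603° = (-0.762220,0.647318)
center distance |VC| = r/sin(θ/2) = 16.707316/sin(30.2519°) = 33.162424
C = V + |VC|·bis = (-25.8946,31.6295)
T_A = V + ((C−V)·d_A)·d_A = V + 28.6463·d_A = (-10.1367,37.1813)
T_B = V + ((C−V)·d_B)·d_B = V + 28.6463·d_B = (-28.8210,15.1805)
sweep = 180° − θ = 119.4962°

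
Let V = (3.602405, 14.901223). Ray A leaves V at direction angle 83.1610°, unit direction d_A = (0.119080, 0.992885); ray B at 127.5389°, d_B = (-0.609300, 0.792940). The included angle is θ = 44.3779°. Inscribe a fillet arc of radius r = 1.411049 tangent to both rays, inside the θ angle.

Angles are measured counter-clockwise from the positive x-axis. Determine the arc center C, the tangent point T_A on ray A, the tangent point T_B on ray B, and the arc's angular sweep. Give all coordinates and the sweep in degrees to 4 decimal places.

center=(2.6134,18.5042) T_A=(4.0144,18.3362) T_B=(1.4945,17.6445) sweep=135.6221

bisector direction at 105.3500° = (-0.264714,0.964327)
center distance |VC| = r/sin(θ/2) = 1.411049/sin(22.1889°) = 3.736273
C = V + |VC|·bis = (2.6134,18.5042)
T_A = V + ((C−V)·d_A)·d_A = V + 3.4596·d_A = (4.0144,18.3362)
T_B = V + ((C−V)·d_B)·d_B = V + 3.4596·d_B = (1.4945,17.6445)
sweep = 180° − θ = 135.6221°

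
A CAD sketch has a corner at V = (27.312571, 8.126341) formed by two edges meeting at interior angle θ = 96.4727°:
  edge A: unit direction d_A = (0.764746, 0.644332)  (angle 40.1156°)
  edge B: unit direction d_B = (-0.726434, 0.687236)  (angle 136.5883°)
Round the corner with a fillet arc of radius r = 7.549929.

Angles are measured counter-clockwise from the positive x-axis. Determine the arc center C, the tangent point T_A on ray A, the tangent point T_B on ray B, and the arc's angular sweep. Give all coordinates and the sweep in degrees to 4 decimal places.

bisector direction at 88.3520° = (0.028760,0.999586)
center distance |VC| = r/sin(θ/2) = 7.549929/sin(48.2364°) = 10.121923
C = V + |VC|·bis = (27.6037,18.2441)
T_A = V + ((C−V)·d_A)·d_A = V + 6.7418·d_A = (32.4683,12.4703)
T_B = V + ((C−V)·d_B)·d_B = V + 6.7418·d_B = (22.4151,12.7595)
sweep = 180° − θ = 83.5273°

center=(27.6037,18.2441) T_A=(32.4683,12.4703) T_B=(22.4151,12.7595) sweep=83.5273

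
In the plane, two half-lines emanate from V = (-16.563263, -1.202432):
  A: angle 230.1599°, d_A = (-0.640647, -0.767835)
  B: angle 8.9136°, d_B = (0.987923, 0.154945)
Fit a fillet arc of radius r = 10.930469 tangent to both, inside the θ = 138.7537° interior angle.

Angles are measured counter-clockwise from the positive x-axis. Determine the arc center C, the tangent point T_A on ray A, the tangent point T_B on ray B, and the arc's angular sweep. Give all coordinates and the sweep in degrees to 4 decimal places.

bisector direction at 299.5368° = (0.492982,-0.870040)
center distance |VC| = r/sin(θ/2) = 10.930469/sin(69.3769°) = 11.678883
C = V + |VC|·bis = (-10.8058,-11.3635)
T_A = V + ((C−V)·d_A)·d_A = V + 4.1135·d_A = (-19.1986,-4.3609)
T_B = V + ((C−V)·d_B)·d_B = V + 4.1135·d_B = (-12.4994,-0.5651)
sweep = 180° − θ = 41.2463°

center=(-10.8058,-11.3635) T_A=(-19.1986,-4.3609) T_B=(-12.4994,-0.5651) sweep=41.2463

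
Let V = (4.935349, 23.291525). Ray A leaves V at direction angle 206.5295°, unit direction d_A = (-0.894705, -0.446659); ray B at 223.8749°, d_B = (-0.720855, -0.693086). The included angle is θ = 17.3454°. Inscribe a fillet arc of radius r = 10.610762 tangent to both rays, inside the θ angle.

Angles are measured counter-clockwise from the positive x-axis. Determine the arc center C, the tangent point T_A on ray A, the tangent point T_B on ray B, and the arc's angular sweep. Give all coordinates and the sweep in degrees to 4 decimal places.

center=(-52.5639,-17.2730) T_A=(-57.3032,-7.7795) T_B=(-45.2097,-24.9218) sweep=162.6546

bisector direction at 215.2022° = (-0.817123,-0.576464)
center distance |VC| = r/sin(θ/2) = 10.610762/sin(8.6727°) = 70.367898
C = V + |VC|·bis = (-52.5639,-17.2730)
T_A = V + ((C−V)·d_A)·d_A = V + 69.5633·d_A = (-57.3032,-7.7795)
T_B = V + ((C−V)·d_B)·d_B = V + 69.5633·d_B = (-45.2097,-24.9218)
sweep = 180° − θ = 162.6546°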